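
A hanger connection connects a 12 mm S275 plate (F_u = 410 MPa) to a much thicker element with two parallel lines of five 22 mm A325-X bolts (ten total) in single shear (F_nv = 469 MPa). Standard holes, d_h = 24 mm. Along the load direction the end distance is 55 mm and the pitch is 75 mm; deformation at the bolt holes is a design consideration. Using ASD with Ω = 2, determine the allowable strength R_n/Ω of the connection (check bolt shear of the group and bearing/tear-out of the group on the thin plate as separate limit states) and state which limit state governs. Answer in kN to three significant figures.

891 kN (bolt shear governs)

Bolt shear: A_b = π·22²/4 = 380.1 mm²; R_n = 469 × 380.1 × 10 × 1 / 1000 = 1783 kN → 1783 / 2 = 891 kN.
Bearing (1.2 l_c t F_u ≤ 2.4 d t F_u): upper limit = 2.4·22·12·410 / 1000 = 259.8 kN.
  Edge l_c = 55 − 24/2 = 43 → r_n = 253.9 kN; interior l_c = 75 − 24 = 51 → r_n = 259.8 kN.
  R_n,bearing = 2·253.9 + 8·259.8 = 2586 kN → 2586 / 2 = 1290 kN.
Bolt shear governs: 891 kN.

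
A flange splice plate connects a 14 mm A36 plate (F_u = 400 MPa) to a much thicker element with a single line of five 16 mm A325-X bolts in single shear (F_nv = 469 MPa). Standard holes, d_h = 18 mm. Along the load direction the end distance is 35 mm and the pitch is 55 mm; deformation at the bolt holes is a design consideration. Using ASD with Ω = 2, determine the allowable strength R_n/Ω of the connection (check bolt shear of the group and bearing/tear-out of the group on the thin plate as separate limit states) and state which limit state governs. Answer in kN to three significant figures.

236 kN (bolt shear governs)

Bolt shear: A_b = π·16²/4 = 201.1 mm²; R_n = 469 × 201.1 × 5 × 1 / 1000 = 471.5 kN → 471.5 / 2 = 236 kN.
Bearing (1.2 l_c t F_u ≤ 2.4 d t F_u): upper limit = 2.4·16·14·400 / 1000 = 215 kN.
  Edge l_c = 35 − 18/2 = 26 → r_n = 174.7 kN; interior l_c = 55 − 18 = 37 → r_n = 215 kN.
  R_n,bearing = 1·174.7 + 4·215 = 1035 kN → 1035 / 2 = 517 kN.
Bolt shear governs: 236 kN.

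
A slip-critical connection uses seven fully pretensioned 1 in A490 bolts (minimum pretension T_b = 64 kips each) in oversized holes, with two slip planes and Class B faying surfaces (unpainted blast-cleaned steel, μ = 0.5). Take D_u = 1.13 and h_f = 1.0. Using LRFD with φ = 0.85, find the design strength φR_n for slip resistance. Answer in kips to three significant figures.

430 kips

R_n = μ · D_u · h_f · T_b · n_s · n_b = 0.5 × 1.13 × 1.0 × 64 × 2 × 7 = 506.2 kips.
Design strength φR_n = 0.85 × 506.2 = 430 kips.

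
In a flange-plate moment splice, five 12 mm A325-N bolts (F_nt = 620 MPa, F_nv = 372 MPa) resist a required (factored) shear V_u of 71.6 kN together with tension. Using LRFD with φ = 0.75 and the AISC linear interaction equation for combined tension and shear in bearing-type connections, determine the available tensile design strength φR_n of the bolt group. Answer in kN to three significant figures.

A_b = π·12²/4 = 113.1 mm²; f_rv = 71.6 × 1000 / (5 × 113.1) = 126.6 MPa.
F'_nt = 1.3 F_nt − (F_nt / φF_nv) f_rv = 1.3·620 − (620/(0.75·372))·126.6 = 524.6 MPa, capped at F_nt → F'_nt = 524.6 MPa.
R_n = F'_nt · A_b · n = 524.6 × 113.1 × 5 / 1000 = 296.7 kN.
Design strength φR_n = 0.75 × 296.7 = 223 kN.

223 kN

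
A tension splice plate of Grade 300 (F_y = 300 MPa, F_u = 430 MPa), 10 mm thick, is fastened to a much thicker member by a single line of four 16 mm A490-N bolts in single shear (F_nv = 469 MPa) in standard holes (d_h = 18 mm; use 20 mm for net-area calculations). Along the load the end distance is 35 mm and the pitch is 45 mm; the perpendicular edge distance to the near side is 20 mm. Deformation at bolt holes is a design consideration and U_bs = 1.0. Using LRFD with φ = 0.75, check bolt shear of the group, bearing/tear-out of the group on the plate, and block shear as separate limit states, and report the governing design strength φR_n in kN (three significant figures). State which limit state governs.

Bolt shear: A_b = π·16²/4 = 201.1 mm²; R_n = 469 × 201.1 × 4 × 1 / 1000 = 377.2 kN → 0.75 × 377.2 = 283 kN.
Bearing: edge l_c = 26, r_n = 134.2 kN; interior l_c = 27, r_n = 139.3 kN; R_n = 134.2 + 3·139.3 = 552.1 kN → 414 kN.
Block shear: A_gv = 1700, A_nv = 1000, A_nt = 100 mm²; R_n = min(0.6F_uA_nv, 0.6F_yA_gv) + U_bs·F_u·A_nt = 301 kN → 226 kN.
Block shear governs: 226 kN.

226 kN (block shear governs)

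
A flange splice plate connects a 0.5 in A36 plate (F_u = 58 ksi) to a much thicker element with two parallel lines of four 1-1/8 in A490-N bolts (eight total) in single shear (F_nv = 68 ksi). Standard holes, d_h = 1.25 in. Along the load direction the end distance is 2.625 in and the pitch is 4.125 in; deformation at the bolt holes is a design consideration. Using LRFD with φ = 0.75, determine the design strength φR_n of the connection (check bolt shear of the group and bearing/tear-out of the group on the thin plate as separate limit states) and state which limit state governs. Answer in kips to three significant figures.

Bolt shear: A_b = π·1.125²/4 = 0.994 in²; R_n = 68 × 0.994 × 8 × 1 = 540.7 kips → 0.75 × 540.7 = 406 kips.
Bearing (1.2 l_c t F_u ≤ 2.4 d t F_u): upper limit = 2.4·1.125·0.5·58 = 78.3 kips.
  Edge l_c = 2.625 − 1.25/2 = 2 → r_n = 69.6 kips; interior l_c = 4.125 − 1.25 = 2.875 → r_n = 78.3 kips.
  R_n,bearing = 2·69.6 + 6·78.3 = 609 kips → 0.75 × 609 = 457 kips.
Bolt shear governs: 406 kips.

406 kips (bolt shear governs)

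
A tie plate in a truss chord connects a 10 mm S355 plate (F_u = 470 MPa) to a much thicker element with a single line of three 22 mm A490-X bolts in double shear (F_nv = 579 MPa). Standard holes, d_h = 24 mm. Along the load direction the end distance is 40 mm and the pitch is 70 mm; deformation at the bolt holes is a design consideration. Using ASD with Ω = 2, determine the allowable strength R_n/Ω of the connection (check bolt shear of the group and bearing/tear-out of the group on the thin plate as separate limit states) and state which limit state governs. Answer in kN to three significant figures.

327 kN (bearing governs)

Bolt shear: A_b = π·22²/4 = 380.1 mm²; R_n = 579 × 380.1 × 3 × 2 / 1000 = 1321 kN → 1321 / 2 = 660 kN.
Bearing (1.2 l_c t F_u ≤ 2.4 d t F_u): upper limit = 2.4·22·10·470 / 1000 = 248.2 kN.
  Edge l_c = 40 − 24/2 = 28 → r_n = 157.9 kN; interior l_c = 70 − 24 = 46 → r_n = 248.2 kN.
  R_n,bearing = 1·157.9 + 2·248.2 = 654.2 kN → 654.2 / 2 = 327 kN.
Bearing governs: 327 kN.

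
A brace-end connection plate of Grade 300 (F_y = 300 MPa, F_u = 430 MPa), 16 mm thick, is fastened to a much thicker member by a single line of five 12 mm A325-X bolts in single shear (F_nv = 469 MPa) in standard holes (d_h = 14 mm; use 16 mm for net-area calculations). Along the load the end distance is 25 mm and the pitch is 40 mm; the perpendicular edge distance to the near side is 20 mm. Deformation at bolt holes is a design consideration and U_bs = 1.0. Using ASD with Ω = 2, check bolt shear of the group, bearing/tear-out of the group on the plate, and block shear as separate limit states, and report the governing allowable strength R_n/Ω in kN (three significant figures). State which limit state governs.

133 kN (bolt shear governs)

Bolt shear: A_b = π·12²/4 = 113.1 mm²; R_n = 469 × 113.1 × 5 × 1 / 1000 = 265.2 kN → 265.2 / 2 = 133 kN.
Bearing: edge l_c = 18, r_n = 148.6 kN; interior l_c = 26, r_n = 198.1 kN; R_n = 148.6 + 4·198.1 = 941.2 kN → 471 kN.
Block shear: A_gv = 2960, A_nv = 1808, A_nt = 192 mm²; R_n = min(0.6F_uA_nv, 0.6F_yA_gv) + U_bs·F_u·A_nt = 549 kN → 275 kN.
Bolt shear governs: 133 kN.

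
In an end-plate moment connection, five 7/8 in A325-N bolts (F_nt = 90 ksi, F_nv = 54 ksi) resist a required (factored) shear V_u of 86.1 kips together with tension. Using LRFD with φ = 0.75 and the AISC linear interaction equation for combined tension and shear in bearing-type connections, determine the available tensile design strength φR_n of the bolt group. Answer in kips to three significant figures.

120 kips

A_b = π·0.875²/4 = 0.6013 in²; f_rv = 86.1 / (5 × 0.6013) = 28.64 ksi.
F'_nt = 1.3 F_nt − (F_nt / φF_nv) f_rv = 1.3·90 − (90/(0.75·54))·28.64 = 53.36 ksi, capped at F_nt → F'_nt = 53.36 ksi.
R_n = F'_nt · A_b · n = 53.36 × 0.6013 × 5 = 160.4 kips.
Design strength φR_n = 0.75 × 160.4 = 120 kips.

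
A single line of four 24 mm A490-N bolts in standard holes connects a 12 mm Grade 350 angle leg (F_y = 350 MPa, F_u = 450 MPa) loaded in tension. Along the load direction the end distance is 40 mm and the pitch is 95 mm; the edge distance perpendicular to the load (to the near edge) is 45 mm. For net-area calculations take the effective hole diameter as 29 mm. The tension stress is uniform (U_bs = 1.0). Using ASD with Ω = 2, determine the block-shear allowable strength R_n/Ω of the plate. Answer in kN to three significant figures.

444 kN

Shear plane L_v = 40 + 3·95 = 325 mm; A_gv = 325 × 12 = 3900 mm².
A_nv = (325 − 3.5·29) × 12 = 2682 mm².
A_nt = (45 − 0.5·29) × 12 = 366 mm².
0.6 F_u A_nv = 724.1 kN; 0.6 F_y A_gv = 819 kN → shear rupture governs the shear term.
R_n = 724.1 + 1.0 × 450 × 366 / 1000 = 888.8 kN.
Allowable strength R_n/Ω = 888.8 / 2 = 444 kN.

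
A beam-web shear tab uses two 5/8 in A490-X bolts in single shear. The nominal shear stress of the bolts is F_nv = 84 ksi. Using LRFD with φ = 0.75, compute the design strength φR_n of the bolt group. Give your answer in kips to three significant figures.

38.7 kips

A_b = π × 0.625² / 4 = 0.3068 in².
R_n = F_nv · A_b · n · n_s = 84 × 0.3068 × 2 × 1 = 51.54 kips.
Design strength φR_n = 0.75 × 51.54 = 38.7 kips.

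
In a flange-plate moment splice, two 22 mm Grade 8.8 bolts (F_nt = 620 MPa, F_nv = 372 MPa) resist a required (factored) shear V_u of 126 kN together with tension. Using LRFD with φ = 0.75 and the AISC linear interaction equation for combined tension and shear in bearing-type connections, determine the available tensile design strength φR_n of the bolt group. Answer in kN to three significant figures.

250 kN

A_b = π·22²/4 = 380.1 mm²; f_rv = 126 × 1000 / (2 × 380.1) = 165.7 MPa.
F'_nt = 1.3 F_nt − (F_nt / φF_nv) f_rv = 1.3·620 − (620/(0.75·372))·165.7 = 437.7 MPa, capped at F_nt → F'_nt = 437.7 MPa.
R_n = F'_nt · A_b · n = 437.7 × 380.1 × 2 / 1000 = 332.8 kN.
Design strength φR_n = 0.75 × 332.8 = 250 kN.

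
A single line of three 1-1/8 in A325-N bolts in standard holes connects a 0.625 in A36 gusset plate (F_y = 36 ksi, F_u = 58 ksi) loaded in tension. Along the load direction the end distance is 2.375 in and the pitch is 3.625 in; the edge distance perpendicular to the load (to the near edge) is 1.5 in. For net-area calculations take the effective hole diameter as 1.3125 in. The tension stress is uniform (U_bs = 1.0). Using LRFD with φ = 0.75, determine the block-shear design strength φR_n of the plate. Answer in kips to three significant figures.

120 kips

Shear plane L_v = 2.375 + 2·3.625 = 9.625 in; A_gv = 9.625 × 0.625 = 6.016 in².
A_nv = (9.625 − 2.5·1.3125) × 0.625 = 3.965 in².
A_nt = (1.5 − 0.5·1.3125) × 0.625 = 0.5273 in².
0.6 F_u A_nv = 138 kips; 0.6 F_y A_gv = 129.9 kips → shear yielding governs the shear term.
R_n = 129.9 + 1.0 × 58 × 0.5273 = 160.5 kips.
Design strength φR_n = 0.75 × 160.5 = 120 kips.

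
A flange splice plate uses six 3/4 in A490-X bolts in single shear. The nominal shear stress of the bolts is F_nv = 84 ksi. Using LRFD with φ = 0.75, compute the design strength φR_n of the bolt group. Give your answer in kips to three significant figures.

A_b = π × 0.75² / 4 = 0.4418 in².
R_n = F_nv · A_b · n · n_s = 84 × 0.4418 × 6 × 1 = 222.7 kips.
Design strength φR_n = 0.75 × 222.7 = 167 kips.

167 kips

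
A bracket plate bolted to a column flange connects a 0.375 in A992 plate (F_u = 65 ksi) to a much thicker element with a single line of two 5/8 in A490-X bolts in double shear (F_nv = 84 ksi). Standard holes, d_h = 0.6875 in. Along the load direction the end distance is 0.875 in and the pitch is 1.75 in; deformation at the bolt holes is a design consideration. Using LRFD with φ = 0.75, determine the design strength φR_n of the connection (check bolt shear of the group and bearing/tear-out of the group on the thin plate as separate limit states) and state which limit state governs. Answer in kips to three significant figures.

35 kips (bearing governs)

Bolt shear: A_b = π·0.625²/4 = 0.3068 in²; R_n = 84 × 0.3068 × 2 × 2 = 103.1 kips → 0.75 × 103.1 = 77.3 kips.
Bearing (1.2 l_c t F_u ≤ 2.4 d t F_u): upper limit = 2.4·0.625·0.375·65 = 36.56 kips.
  Edge l_c = 0.875 − 0.6875/2 = 0.5312 → r_n = 15.54 kips; interior l_c = 1.75 − 0.6875 = 1.062 → r_n = 31.08 kips.
  R_n,bearing = 1·15.54 + 1·31.08 = 46.62 kips → 0.75 × 46.62 = 35 kips.
Bearing governs: 35 kips.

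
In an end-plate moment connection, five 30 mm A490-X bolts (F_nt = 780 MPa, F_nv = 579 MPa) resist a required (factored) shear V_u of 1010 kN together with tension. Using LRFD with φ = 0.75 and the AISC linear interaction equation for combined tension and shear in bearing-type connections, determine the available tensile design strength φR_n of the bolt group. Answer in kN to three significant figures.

1330 kN

A_b = π·30²/4 = 706.9 mm²; f_rv = 1010 × 1000 / (5 × 706.9) = 285.8 MPa.
F'_nt = 1.3 F_nt − (F_nt / φF_nv) f_rv = 1.3·780 − (780/(0.75·579))·285.8 = 500.7 MPa, capped at F_nt → F'_nt = 500.7 MPa.
R_n = F'_nt · A_b · n = 500.7 × 706.9 × 5 / 1000 = 1770 kN.
Design strength φR_n = 0.75 × 1770 = 1330 kN.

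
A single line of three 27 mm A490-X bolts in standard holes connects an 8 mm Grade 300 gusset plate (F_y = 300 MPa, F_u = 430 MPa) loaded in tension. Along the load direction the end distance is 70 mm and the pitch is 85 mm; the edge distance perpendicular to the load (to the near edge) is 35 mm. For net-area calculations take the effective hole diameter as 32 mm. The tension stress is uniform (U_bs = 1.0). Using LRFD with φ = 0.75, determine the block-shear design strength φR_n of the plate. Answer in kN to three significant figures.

297 kN

Shear plane L_v = 70 + 2·85 = 240 mm; A_gv = 240 × 8 = 1920 mm².
A_nv = (240 − 2.5·32) × 8 = 1280 mm².
A_nt = (35 − 0.5·32) × 8 = 152 mm².
0.6 F_u A_nv = 330.2 kN; 0.6 F_y A_gv = 345.6 kN → shear rupture governs the shear term.
R_n = 330.2 + 1.0 × 430 × 152 / 1000 = 395.6 kN.
Design strength φR_n = 0.75 × 395.6 = 297 kN.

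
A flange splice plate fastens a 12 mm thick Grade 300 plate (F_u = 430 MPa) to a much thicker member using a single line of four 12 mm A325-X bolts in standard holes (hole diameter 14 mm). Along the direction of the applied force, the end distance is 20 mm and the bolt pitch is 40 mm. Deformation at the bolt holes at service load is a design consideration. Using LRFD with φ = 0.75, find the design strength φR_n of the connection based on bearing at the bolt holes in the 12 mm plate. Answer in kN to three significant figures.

Per bolt r_n = 1.2 l_c t F_u ≤ 2.4 d t F_u; upper limit = 2.4 × 12 × 12 × 430 / 1000 = 148.6 kN.
Edge bolt: l_c = 20 − 14/2 = 13 mm → 1.2 × 13 × 12 × 430 / 1000 = 80.5 → r_n = 80.5 kN.
Interior bolts: l_c = 40 − 14 = 26 mm → 1.2 × 26 × 12 × 430 / 1000 = 161 → r_n = 148.6 kN.
R_n = 1 × 80.5 + 3 × 148.6 = 526.3 kN.
Design strength φR_n = 0.75 × 526.3 = 395 kN.

395 kN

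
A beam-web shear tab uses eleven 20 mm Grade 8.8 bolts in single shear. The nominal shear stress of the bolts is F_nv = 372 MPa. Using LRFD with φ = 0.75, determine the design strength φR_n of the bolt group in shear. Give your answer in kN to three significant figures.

964 kN

A_b = π × 20² / 4 = 314.2 mm².
R_n = F_nv · A_b · n · n_s = 372 × 314.2 × 11 × 1 / 1000 = 1286 kN.
Design strength φR_n = 0.75 × 1286 = 964 kN.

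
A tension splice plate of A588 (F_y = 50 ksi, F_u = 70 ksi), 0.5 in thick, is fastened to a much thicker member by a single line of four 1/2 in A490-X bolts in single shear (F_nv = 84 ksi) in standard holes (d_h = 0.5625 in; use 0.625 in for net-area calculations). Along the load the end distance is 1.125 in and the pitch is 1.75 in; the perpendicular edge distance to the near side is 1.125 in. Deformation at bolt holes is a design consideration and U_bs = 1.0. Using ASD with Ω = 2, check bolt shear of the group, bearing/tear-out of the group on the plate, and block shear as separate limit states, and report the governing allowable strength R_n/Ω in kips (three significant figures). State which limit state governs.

33 kips (bolt shear governs)

Bolt shear: A_b = π·0.5²/4 = 0.1963 in²; R_n = 84 × 0.1963 × 4 × 1 = 65.97 kips → 65.97 / 2 = 33 kips.
Bearing: edge l_c = 0.8438, r_n = 35.44 kips; interior l_c = 1.188, r_n = 42 kips; R_n = 35.44 + 3·42 = 161.4 kips → 80.7 kips.
Block shear: A_gv = 3.188, A_nv = 2.094, A_nt = 0.4062 in²; R_n = min(0.6F_uA_nv, 0.6F_yA_gv) + U_bs·F_u·A_nt = 116.4 kips → 58.2 kips.
Bolt shear governs: 33 kips.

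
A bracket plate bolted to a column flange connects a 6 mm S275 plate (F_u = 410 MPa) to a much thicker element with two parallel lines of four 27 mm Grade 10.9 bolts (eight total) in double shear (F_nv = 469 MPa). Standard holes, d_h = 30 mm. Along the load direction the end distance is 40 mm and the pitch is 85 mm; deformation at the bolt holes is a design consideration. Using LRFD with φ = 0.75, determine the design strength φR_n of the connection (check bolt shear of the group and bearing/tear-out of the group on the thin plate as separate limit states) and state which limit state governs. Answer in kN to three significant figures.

Bolt shear: A_b = π·27²/4 = 572.6 mm²; R_n = 469 × 572.6 × 8 × 2 / 1000 = 4296 kN → 0.75 × 4296 = 3220 kN.
Bearing (1.2 l_c t F_u ≤ 2.4 d t F_u): upper limit = 2.4·27·6·410 / 1000 = 159.4 kN.
  Edge l_c = 40 − 30/2 = 25 → r_n = 73.8 kN; interior l_c = 85 − 30 = 55 → r_n = 159.4 kN.
  R_n,bearing = 2·73.8 + 6·159.4 = 1104 kN → 0.75 × 1104 = 828 kN.
Bearing governs: 828 kN.

828 kN (bearing governs)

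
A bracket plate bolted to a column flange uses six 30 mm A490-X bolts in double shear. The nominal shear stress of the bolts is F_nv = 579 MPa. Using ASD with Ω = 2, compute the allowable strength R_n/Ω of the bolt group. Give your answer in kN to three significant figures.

A_b = π × 30² / 4 = 706.9 mm².
R_n = F_nv · A_b · n · n_s = 579 × 706.9 × 6 × 2 / 1000 = 4911 kN.
Allowable strength R_n/Ω = 4911 / 2 = 2460 kN.

2460 kN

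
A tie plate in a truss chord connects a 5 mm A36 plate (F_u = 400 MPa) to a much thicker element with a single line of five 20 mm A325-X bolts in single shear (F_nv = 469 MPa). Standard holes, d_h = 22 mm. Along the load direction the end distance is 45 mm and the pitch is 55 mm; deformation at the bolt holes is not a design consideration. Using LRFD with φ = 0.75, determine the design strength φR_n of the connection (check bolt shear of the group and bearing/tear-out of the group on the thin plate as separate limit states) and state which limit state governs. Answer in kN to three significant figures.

374 kN (bearing governs)

Bolt shear: A_b = π·20²/4 = 314.2 mm²; R_n = 469 × 314.2 × 5 × 1 / 1000 = 736.7 kN → 0.75 × 736.7 = 553 kN.
Bearing (1.5 l_c t F_u ≤ 3.0 d t F_u): upper limit = 3.0·20·5·400 / 1000 = 120 kN.
  Edge l_c = 45 − 22/2 = 34 → r_n = 102 kN; interior l_c = 55 − 22 = 33 → r_n = 99 kN.
  R_n,bearing = 1·102 + 4·99 = 498 kN → 0.75 × 498 = 374 kN.
Bearing governs: 374 kN.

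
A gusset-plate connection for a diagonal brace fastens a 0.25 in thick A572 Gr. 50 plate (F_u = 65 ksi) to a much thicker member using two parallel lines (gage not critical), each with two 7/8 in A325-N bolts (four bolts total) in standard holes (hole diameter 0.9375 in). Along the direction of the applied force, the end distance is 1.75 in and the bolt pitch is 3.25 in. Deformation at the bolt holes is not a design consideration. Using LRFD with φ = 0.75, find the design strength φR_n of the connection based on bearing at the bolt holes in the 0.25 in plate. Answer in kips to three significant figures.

Per bolt r_n = 1.5 l_c t F_u ≤ 3.0 d t F_u; upper limit = 3.0 × 0.875 × 0.25 × 65 = 42.66 kips.
Edge bolt: l_c = 1.75 − 0.9375/2 = 1.281 in → 1.5 × 1.281 × 0.25 × 65 = 31.23 → r_n = 31.23 kips.
Interior bolts: l_c = 3.25 − 0.9375 = 2.312 in → 1.5 × 2.312 × 0.25 × 65 = 56.37 → r_n = 42.66 kips.
R_n = 2 × 31.23 + 2 × 42.66 = 147.8 kips.
Design strength φR_n = 0.75 × 147.8 = 111 kips.

111 kips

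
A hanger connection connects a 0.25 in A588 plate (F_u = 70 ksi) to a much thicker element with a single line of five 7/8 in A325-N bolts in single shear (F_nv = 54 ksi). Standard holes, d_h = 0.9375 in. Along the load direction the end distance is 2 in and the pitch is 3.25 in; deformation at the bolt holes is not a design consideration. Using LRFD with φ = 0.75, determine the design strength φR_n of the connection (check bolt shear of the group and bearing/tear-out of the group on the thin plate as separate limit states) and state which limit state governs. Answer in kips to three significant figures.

Bolt shear: A_b = π·0.875²/4 = 0.6013 in²; R_n = 54 × 0.6013 × 5 × 1 = 162.4 kips → 0.75 × 162.4 = 122 kips.
Bearing (1.5 l_c t F_u ≤ 3.0 d t F_u): upper limit = 3.0·0.875·0.25·70 = 45.94 kips.
  Edge l_c = 2 − 0.9375/2 = 1.531 → r_n = 40.2 kips; interior l_c = 3.25 − 0.9375 = 2.312 → r_n = 45.94 kips.
  R_n,bearing = 1·40.2 + 4·45.94 = 223.9 kips → 0.75 × 223.9 = 168 kips.
Bolt shear governs: 122 kips.

122 kips (bolt shear governs)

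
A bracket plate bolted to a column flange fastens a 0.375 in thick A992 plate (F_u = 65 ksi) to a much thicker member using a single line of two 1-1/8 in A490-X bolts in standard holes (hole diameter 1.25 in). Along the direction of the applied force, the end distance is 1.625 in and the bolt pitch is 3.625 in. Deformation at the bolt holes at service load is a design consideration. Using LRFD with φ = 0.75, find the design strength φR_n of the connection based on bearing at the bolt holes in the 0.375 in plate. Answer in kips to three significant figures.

Per bolt r_n = 1.2 l_c t F_u ≤ 2.4 d t F_u; upper limit = 2.4 × 1.125 × 0.375 × 65 = 65.81 kips.
Edge bolt: l_c = 1.625 − 1.25/2 = 1 in → 1.2 × 1 × 0.375 × 65 = 29.25 → r_n = 29.25 kips.
Interior bolts: l_c = 3.625 − 1.25 = 2.375 in → 1.2 × 2.375 × 0.375 × 65 = 69.47 → r_n = 65.81 kips.
R_n = 1 × 29.25 + 1 × 65.81 = 95.06 kips.
Design strength φR_n = 0.75 × 95.06 = 71.3 kips.

71.3 kips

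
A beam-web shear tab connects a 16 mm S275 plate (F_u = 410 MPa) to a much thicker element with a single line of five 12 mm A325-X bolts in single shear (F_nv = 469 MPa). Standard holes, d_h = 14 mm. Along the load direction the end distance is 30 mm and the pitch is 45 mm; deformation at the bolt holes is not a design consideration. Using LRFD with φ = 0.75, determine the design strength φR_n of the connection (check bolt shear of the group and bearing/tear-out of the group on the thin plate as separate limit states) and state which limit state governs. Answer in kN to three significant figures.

199 kN (bolt shear governs)

Bolt shear: A_b = π·12²/4 = 113.1 mm²; R_n = 469 × 113.1 × 5 × 1 / 1000 = 265.2 kN → 0.75 × 265.2 = 199 kN.
Bearing (1.5 l_c t F_u ≤ 3.0 d t F_u): upper limit = 3.0·12·16·410 / 1000 = 236.2 kN.
  Edge l_c = 30 − 14/2 = 23 → r_n = 226.3 kN; interior l_c = 45 − 14 = 31 → r_n = 236.2 kN.
  R_n,bearing = 1·226.3 + 4·236.2 = 1171 kN → 0.75 × 1171 = 878 kN.
Bolt shear governs: 199 kN.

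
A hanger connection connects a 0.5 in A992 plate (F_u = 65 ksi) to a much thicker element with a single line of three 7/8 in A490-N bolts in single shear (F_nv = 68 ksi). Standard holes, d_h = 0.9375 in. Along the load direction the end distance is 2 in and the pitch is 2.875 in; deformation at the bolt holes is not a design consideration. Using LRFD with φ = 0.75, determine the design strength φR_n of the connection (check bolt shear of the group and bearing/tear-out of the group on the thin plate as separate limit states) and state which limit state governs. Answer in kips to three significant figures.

92 kips (bolt shear governs)

Bolt shear: A_b = π·0.875²/4 = 0.6013 in²; R_n = 68 × 0.6013 × 3 × 1 = 122.7 kips → 0.75 × 122.7 = 92 kips.
Bearing (1.5 l_c t F_u ≤ 3.0 d t F_u): upper limit = 3.0·0.875·0.5·65 = 85.31 kips.
  Edge l_c = 2 − 0.9375/2 = 1.531 → r_n = 74.65 kips; interior l_c = 2.875 − 0.9375 = 1.938 → r_n = 85.31 kips.
  R_n,bearing = 1·74.65 + 2·85.31 = 245.3 kips → 0.75 × 245.3 = 184 kips.
Bolt shear governs: 92 kips.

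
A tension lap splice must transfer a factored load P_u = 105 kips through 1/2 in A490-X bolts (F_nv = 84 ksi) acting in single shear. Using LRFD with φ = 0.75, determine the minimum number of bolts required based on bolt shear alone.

A_b = π·0.5²/4 = 0.1963 in².
Per-bolt design strength φR_n = 0.75 × 84 × 0.1963 × 1 = 12.37 kips.
n ≥ 105 / 12.37 = 8.488 → use 9 bolts.

9 bolts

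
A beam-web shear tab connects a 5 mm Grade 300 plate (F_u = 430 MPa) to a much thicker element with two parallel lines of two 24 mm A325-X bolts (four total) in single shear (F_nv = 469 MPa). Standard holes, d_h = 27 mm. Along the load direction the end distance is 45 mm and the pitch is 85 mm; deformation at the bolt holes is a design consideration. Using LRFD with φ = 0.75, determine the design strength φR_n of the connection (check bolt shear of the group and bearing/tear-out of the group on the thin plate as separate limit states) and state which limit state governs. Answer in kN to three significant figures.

308 kN (bearing governs)

Bolt shear: A_b = π·24²/4 = 452.4 mm²; R_n = 469 × 452.4 × 4 × 1 / 1000 = 848.7 kN → 0.75 × 848.7 = 637 kN.
Bearing (1.2 l_c t F_u ≤ 2.4 d t F_u): upper limit = 2.4·24·5·430 / 1000 = 123.8 kN.
  Edge l_c = 45 − 27/2 = 31.5 → r_n = 81.27 kN; interior l_c = 85 − 27 = 58 → r_n = 123.8 kN.
  R_n,bearing = 2·81.27 + 2·123.8 = 410.2 kN → 0.75 × 410.2 = 308 kN.
Bearing governs: 308 kN.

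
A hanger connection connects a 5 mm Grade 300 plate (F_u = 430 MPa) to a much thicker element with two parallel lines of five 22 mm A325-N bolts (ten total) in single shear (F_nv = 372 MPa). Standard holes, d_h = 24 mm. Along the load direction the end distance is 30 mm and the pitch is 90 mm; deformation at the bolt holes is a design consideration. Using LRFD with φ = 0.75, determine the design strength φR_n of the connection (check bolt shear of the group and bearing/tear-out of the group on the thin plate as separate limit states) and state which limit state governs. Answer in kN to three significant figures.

751 kN (bearing governs)

Bolt shear: A_b = π·22²/4 = 380.1 mm²; R_n = 372 × 380.1 × 10 × 1 / 1000 = 1414 kN → 0.75 × 1414 = 1060 kN.
Bearing (1.2 l_c t F_u ≤ 2.4 d t F_u): upper limit = 2.4·22·5·430 / 1000 = 113.5 kN.
  Edge l_c = 30 − 24/2 = 18 → r_n = 46.44 kN; interior l_c = 90 − 24 = 66 → r_n = 113.5 kN.
  R_n,bearing = 2·46.44 + 8·113.5 = 1001 kN → 0.75 × 1001 = 751 kN.
Bearing governs: 751 kN.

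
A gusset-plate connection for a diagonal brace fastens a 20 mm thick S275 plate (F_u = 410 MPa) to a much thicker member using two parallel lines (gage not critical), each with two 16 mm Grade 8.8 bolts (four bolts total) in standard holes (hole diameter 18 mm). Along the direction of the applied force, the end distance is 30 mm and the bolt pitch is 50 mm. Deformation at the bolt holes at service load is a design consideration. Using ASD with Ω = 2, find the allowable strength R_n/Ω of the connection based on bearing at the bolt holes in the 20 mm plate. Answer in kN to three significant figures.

Per bolt r_n = 1.2 l_c t F_u ≤ 2.4 d t F_u; upper limit = 2.4 × 16 × 20 × 410 / 1000 = 314.9 kN.
Edge bolt: l_c = 30 − 18/2 = 21 mm → 1.2 × 21 × 20 × 410 / 1000 = 206.6 → r_n = 206.6 kN.
Interior bolts: l_c = 50 − 18 = 32 mm → 1.2 × 32 × 20 × 410 / 1000 = 314.9 → r_n = 314.9 kN.
R_n = 2 × 206.6 + 2 × 314.9 = 1043 kN.
Allowable strength R_n/Ω = 1043 / 2 = 522 kN.

522 kN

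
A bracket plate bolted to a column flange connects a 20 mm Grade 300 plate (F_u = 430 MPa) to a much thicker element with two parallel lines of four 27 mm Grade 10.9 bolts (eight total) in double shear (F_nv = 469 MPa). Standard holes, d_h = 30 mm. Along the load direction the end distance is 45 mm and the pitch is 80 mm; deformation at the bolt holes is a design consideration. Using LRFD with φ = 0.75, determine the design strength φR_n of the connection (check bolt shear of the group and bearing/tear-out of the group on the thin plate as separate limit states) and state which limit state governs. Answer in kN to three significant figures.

Bolt shear: A_b = π·27²/4 = 572.6 mm²; R_n = 469 × 572.6 × 8 × 2 / 1000 = 4296 kN → 0.75 × 4296 = 3220 kN.
Bearing (1.2 l_c t F_u ≤ 2.4 d t F_u): upper limit = 2.4·27·20·430 / 1000 = 557.3 kN.
  Edge l_c = 45 − 30/2 = 30 → r_n = 309.6 kN; interior l_c = 80 − 30 = 50 → r_n = 516 kN.
  R_n,bearing = 2·309.6 + 6·516 = 3715 kN → 0.75 × 3715 = 2790 kN.
Bearing governs: 2790 kN.

2790 kN (bearing governs)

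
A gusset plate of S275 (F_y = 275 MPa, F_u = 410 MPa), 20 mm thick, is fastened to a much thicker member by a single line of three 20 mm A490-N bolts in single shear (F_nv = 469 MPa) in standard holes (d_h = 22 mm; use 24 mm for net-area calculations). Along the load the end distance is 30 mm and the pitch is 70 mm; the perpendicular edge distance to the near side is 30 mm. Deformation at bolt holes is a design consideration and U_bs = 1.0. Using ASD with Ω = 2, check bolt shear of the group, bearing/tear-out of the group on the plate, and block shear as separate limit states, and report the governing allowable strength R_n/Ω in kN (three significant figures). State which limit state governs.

221 kN (bolt shear governs)

Bolt shear: A_b = π·20²/4 = 314.2 mm²; R_n = 469 × 314.2 × 3 × 1 / 1000 = 442 kN → 442 / 2 = 221 kN.
Bearing: edge l_c = 19, r_n = 187 kN; interior l_c = 48, r_n = 393.6 kN; R_n = 187 + 2·393.6 = 974.2 kN → 487 kN.
Block shear: A_gv = 3400, A_nv = 2200, A_nt = 360 mm²; R_n = min(0.6F_uA_nv, 0.6F_yA_gv) + U_bs·F_u·A_nt = 688.8 kN → 344 kN.
Bolt shear governs: 221 kN.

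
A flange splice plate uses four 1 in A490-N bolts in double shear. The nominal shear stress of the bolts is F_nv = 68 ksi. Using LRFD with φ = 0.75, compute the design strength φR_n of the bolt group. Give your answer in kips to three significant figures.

A_b = π × 1² / 4 = 0.7854 in².
R_n = F_nv · A_b · n · n_s = 68 × 0.7854 × 4 × 2 = 427.3 kips.
Design strength φR_n = 0.75 × 427.3 = 320 kips.

320 kips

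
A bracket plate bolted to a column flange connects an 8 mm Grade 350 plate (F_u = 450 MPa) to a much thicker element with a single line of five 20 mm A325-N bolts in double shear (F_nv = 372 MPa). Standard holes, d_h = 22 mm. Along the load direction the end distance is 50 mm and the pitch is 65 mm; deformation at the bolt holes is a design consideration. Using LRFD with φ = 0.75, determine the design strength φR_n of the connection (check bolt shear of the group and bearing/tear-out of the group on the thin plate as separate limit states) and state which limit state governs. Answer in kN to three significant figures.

645 kN (bearing governs)

Bolt shear: A_b = π·20²/4 = 314.2 mm²; R_n = 372 × 314.2 × 5 × 2 / 1000 = 1169 kN → 0.75 × 1169 = 877 kN.
Bearing (1.2 l_c t F_u ≤ 2.4 d t F_u): upper limit = 2.4·20·8·450 / 1000 = 172.8 kN.
  Edge l_c = 50 − 22/2 = 39 → r_n = 168.5 kN; interior l_c = 65 − 22 = 43 → r_n = 172.8 kN.
  R_n,bearing = 1·168.5 + 4·172.8 = 859.7 kN → 0.75 × 859.7 = 645 kN.
Bearing governs: 645 kN.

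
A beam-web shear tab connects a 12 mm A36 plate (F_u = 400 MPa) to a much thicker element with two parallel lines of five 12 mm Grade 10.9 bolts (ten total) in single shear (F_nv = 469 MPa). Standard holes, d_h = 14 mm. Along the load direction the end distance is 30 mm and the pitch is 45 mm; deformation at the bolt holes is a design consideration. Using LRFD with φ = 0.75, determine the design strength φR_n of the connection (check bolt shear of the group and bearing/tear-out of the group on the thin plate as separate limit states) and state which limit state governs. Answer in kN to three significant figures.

Bolt shear: A_b = π·12²/4 = 113.1 mm²; R_n = 469 × 113.1 × 10 × 1 / 1000 = 530.4 kN → 0.75 × 530.4 = 398 kN.
Bearing (1.2 l_c t F_u ≤ 2.4 d t F_u): upper limit = 2.4·12·12·400 / 1000 = 138.2 kN.
  Edge l_c = 30 − 14/2 = 23 → r_n = 132.5 kN; interior l_c = 45 − 14 = 31 → r_n = 138.2 kN.
  R_n,bearing = 2·132.5 + 8·138.2 = 1371 kN → 0.75 × 1371 = 1030 kN.
Bolt shear governs: 398 kN.

398 kN (bolt shear governs)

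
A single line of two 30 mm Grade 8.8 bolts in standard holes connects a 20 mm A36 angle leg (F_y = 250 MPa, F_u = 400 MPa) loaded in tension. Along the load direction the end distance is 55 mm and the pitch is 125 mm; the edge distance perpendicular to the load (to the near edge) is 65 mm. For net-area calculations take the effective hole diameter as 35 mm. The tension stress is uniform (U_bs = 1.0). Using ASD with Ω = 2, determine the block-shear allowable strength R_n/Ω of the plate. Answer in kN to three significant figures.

460 kN

Shear plane L_v = 55 + 1·125 = 180 mm; A_gv = 180 × 20 = 3600 mm².
A_nv = (180 − 1.5·35) × 20 = 2550 mm².
A_nt = (65 − 0.5·35) × 20 = 950 mm².
0.6 F_u A_nv = 612 kN; 0.6 F_y A_gv = 540 kN → shear yielding governs the shear term.
R_n = 540 + 1.0 × 400 × 950 / 1000 = 920 kN.
Allowable strength R_n/Ω = 920 / 2 = 460 kN.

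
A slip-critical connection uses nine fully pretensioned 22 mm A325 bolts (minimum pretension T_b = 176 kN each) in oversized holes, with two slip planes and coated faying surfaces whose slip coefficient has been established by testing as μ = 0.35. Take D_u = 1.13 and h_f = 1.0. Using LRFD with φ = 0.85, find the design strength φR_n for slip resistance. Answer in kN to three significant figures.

1070 kN

R_n = μ · D_u · h_f · T_b · n_s · n_b = 0.35 × 1.13 × 1.0 × 176 × 2 × 9 = 1253 kN.
Design strength φR_n = 0.85 × 1253 = 1070 kN.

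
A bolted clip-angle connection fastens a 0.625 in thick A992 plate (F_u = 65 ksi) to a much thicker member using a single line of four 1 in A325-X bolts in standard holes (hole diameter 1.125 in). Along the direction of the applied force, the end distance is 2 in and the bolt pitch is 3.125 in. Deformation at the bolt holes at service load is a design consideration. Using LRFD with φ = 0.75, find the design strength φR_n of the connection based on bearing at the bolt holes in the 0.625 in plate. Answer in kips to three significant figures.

272 kips

Per bolt r_n = 1.2 l_c t F_u ≤ 2.4 d t F_u; upper limit = 2.4 × 1 × 0.625 × 65 = 97.5 kips.
Edge bolt: l_c = 2 − 1.125/2 = 1.438 in → 1.2 × 1.438 × 0.625 × 65 = 70.08 → r_n = 70.08 kips.
Interior bolts: l_c = 3.125 − 1.125 = 2 in → 1.2 × 2 × 0.625 × 65 = 97.5 → r_n = 97.5 kips.
R_n = 1 × 70.08 + 3 × 97.5 = 362.6 kips.
Design strength φR_n = 0.75 × 362.6 = 272 kips.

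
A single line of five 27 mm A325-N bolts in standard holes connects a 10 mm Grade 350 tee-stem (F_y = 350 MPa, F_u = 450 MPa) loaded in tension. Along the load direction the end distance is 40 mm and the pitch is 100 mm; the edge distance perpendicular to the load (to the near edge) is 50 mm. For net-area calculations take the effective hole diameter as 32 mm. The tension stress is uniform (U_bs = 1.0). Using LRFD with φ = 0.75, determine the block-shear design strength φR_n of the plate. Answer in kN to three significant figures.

Shear plane L_v = 40 + 4·100 = 440 mm; A_gv = 440 × 10 = 4400 mm².
A_nv = (440 − 4.5·32) × 10 = 2960 mm².
A_nt = (50 − 0.5·32) × 10 = 340 mm².
0.6 F_u A_nv = 799.2 kN; 0.6 F_y A_gv = 924 kN → shear rupture governs the shear term.
R_n = 799.2 + 1.0 × 450 × 340 / 1000 = 952.2 kN.
Design strength φR_n = 0.75 × 952.2 = 714 kN.

714 kN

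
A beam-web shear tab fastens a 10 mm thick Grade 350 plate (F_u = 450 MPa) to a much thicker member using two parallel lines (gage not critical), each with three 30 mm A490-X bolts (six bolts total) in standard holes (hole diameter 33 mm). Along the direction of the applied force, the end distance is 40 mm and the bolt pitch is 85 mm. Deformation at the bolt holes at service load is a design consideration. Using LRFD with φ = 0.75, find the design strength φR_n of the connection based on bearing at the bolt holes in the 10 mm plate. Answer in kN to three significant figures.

1030 kN

Per bolt r_n = 1.2 l_c t F_u ≤ 2.4 d t F_u; upper limit = 2.4 × 30 × 10 × 450 / 1000 = 324 kN.
Edge bolt: l_c = 40 − 33/2 = 23.5 mm → 1.2 × 23.5 × 10 × 450 / 1000 = 126.9 → r_n = 126.9 kN.
Interior bolts: l_c = 85 − 33 = 52 mm → 1.2 × 52 × 10 × 450 / 1000 = 280.8 → r_n = 280.8 kN.
R_n = 2 × 126.9 + 4 × 280.8 = 1377 kN.
Design strength φR_n = 0.75 × 1377 = 1030 kN.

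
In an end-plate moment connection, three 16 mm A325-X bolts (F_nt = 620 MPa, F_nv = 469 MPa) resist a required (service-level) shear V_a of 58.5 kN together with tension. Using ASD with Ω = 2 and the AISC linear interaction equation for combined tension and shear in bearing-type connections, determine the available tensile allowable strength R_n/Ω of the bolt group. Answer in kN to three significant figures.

166 kN

A_b = π·16²/4 = 201.1 mm²; f_rv = 58.5 × 1000 / (3 × 201.1) = 96.99 MPa.
F'_nt = 1.3 F_nt − (Ω F_nt / F_nv) f_rv = 1.3·620 − (2·620/469)·96.99 = 549.6 MPa, capped at F_nt → F'_nt = 549.6 MPa.
R_n = F'_nt · A_b · n = 549.6 × 201.1 × 3 / 1000 = 331.5 kN.
Allowable strength R_n/Ω = 331.5 / 2 = 166 kN.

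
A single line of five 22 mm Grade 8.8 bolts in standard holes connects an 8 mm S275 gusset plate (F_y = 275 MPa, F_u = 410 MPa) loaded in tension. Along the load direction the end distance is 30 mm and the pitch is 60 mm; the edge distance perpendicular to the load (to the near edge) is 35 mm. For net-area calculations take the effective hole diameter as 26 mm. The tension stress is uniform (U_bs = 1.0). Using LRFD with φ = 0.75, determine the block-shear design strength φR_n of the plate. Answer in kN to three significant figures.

280 kN

Shear plane L_v = 30 + 4·60 = 270 mm; A_gv = 270 × 8 = 2160 mm².
A_nv = (270 − 4.5·26) × 8 = 1224 mm².
A_nt = (35 − 0.5·26) × 8 = 176 mm².
0.6 F_u A_nv = 301.1 kN; 0.6 F_y A_gv = 356.4 kN → shear rupture governs the shear term.
R_n = 301.1 + 1.0 × 410 × 176 / 1000 = 373.3 kN.
Design strength φR_n = 0.75 × 373.3 = 280 kN.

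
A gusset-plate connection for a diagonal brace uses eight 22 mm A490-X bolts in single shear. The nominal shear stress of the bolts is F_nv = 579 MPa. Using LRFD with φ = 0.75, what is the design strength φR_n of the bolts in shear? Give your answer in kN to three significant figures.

A_b = π × 22² / 4 = 380.1 mm².
R_n = F_nv · A_b · n · n_s = 579 × 380.1 × 8 × 1 / 1000 = 1761 kN.
Design strength φR_n = 0.75 × 1761 = 1320 kN.

1320 kN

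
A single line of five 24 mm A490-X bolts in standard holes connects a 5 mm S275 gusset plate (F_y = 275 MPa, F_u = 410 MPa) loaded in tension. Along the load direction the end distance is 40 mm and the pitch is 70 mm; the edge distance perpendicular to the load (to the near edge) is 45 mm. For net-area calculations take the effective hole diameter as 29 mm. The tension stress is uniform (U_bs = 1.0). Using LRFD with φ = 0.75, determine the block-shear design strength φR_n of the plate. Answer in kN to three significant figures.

Shear plane L_v = 40 + 4·70 = 320 mm; A_gv = 320 × 5 = 1600 mm².
A_nv = (320 − 4.5·29) × 5 = 947.5 mm².
A_nt = (45 − 0.5·29) × 5 = 152.5 mm².
0.6 F_u A_nv = 233.1 kN; 0.6 F_y A_gv = 264 kN → shear rupture governs the shear term.
R_n = 233.1 + 1.0 × 410 × 152.5 / 1000 = 295.6 kN.
Design strength φR_n = 0.75 × 295.6 = 222 kN.

222 kN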